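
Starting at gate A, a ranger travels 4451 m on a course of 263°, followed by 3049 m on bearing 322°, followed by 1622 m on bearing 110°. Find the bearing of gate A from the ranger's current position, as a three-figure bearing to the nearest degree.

105°

Leg 1 (263°, 4451 m): east 4451 sin 263° = -4417.82, north 4451 cos 263° = -542.44
Leg 2 (322°, 3049 m): east 3049 sin 322° = -1877.15, north 3049 cos 322° = 2402.64
Leg 3 (110°, 1622 m): east 1622 sin 110° = 1524.18, north 1622 cos 110° = -554.76
Net displacement: -4770.79 east, 1305.45 north. Direction back to start is (4770.79, -1305.45): bearing = atan2(4770.79, -1305.45) mod 360° = 105.30° ≈ 105°.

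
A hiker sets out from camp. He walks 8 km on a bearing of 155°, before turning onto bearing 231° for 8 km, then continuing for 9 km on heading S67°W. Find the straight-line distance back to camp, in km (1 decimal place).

19.3 km

Leg 1 (155°, 8 km): east 8 sin 155° = 3.38, north 8 cos 155° = -7.25
Leg 2 (231°, 8 km): east 8 sin 231° = -6.22, north 8 cos 231° = -5.03
Leg 3 (S67°W, 9 km): east 9 sin 247° = -8.28, north 9 cos 247° = -3.52
Net: -11.12 east, -15.80 north. Distance = √((-11.12)² + (-15.80)²) = 19.323 km.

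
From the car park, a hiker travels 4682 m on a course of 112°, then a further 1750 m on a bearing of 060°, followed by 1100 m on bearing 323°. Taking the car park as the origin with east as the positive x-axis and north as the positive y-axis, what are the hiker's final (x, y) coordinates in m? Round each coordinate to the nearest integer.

Leg 1 (112°, 4682 m): east 4682 sin 112° = 4341.07, north 4682 cos 112° = -1753.91
Leg 2 (060°, 1750 m): east 1750 sin 60° = 1515.54, north 1750 cos 60° = 875.00
Leg 3 (323°, 1100 m): east 1100 sin 323° = -662.00, north 1100 cos 323° = 878.50
Summing: 5194.62 m east, -0.41 m north → (5195, 0).

(5195, 0)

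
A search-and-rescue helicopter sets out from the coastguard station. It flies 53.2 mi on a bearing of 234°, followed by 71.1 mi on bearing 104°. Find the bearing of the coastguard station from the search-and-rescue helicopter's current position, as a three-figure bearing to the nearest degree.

Leg 1 (234°, 53.2 mi): east 53.2 sin 234° = -43.04, north 53.2 cos 234° = -31.27
Leg 2 (104°, 71.1 mi): east 71.1 sin 104° = 68.99, north 71.1 cos 104° = -17.20
Net displacement: 25.95 east, -48.47 north. Direction back to start is (-25.95, 48.47): bearing = atan2(-25.95, 48.47) mod 360° = 331.84° ≈ 332°.

332°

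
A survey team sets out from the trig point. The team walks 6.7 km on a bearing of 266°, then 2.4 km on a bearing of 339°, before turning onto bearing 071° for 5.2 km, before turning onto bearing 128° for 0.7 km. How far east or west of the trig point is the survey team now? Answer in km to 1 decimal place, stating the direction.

2.1 km west

Leg 1 (266°, 6.7 km): east 6.7 sin 266° = -6.68, north 6.7 cos 266° = -0.47
Leg 2 (339°, 2.4 km): east 2.4 sin 339° = -0.86, north 2.4 cos 339° = 2.24
Leg 3 (071°, 5.2 km): east 5.2 sin 71° = 4.92, north 5.2 cos 71° = 1.69
Leg 4 (128°, 0.7 km): east 0.7 sin 128° = 0.55, north 0.7 cos 128° = -0.43
Net east component: -2.08 km.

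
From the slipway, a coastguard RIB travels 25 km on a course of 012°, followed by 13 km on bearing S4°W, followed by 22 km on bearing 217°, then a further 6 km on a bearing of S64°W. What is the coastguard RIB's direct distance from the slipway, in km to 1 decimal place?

Leg 1 (012°, 25 km): east 25 sin 12° = 5.20, north 25 cos 12° = 24.45
Leg 2 (S4°W, 13 km): east 13 sin 184° = -0.91, north 13 cos 184° = -12.97
Leg 3 (217°, 22 km): east 22 sin 217° = -13.24, north 22 cos 217° = -17.57
Leg 4 (S64°W, 6 km): east 6 sin 244° = -5.39, north 6 cos 244° = -2.63
Net: -14.34 east, -8.71 north. Distance = √((-14.34)² + (-8.71)²) = 16.782 km.

16.8 km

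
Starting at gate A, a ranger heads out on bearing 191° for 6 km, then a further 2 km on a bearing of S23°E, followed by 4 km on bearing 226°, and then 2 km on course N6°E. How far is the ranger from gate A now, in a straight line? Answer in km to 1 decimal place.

9.0 km

Leg 1 (191°, 6 km): east 6 sin 191° = -1.14, north 6 cos 191° = -5.89
Leg 2 (S23°E, 2 km): east 2 sin 157° = 0.78, north 2 cos 157° = -1.84
Leg 3 (226°, 4 km): east 4 sin 226° = -2.88, north 4 cos 226° = -2.78
Leg 4 (N6°E, 2 km): east 2 sin 6° = 0.21, north 2 cos 6° = 1.99
Net: -3.03 east, -8.52 north. Distance = √((-3.03)² + (-8.52)²) = 9.044 km.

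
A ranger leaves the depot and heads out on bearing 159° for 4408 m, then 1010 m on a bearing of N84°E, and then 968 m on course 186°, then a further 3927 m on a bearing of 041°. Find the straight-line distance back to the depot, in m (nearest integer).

Leg 1 (159°, 4408 m): east 4408 sin 159° = 1579.69, north 4408 cos 159° = -4115.22
Leg 2 (N84°E, 1010 m): east 1010 sin 84° = 1004.47, north 1010 cos 84° = 105.57
Leg 3 (186°, 968 m): east 968 sin 186° = -101.18, north 968 cos 186° = -962.70
Leg 4 (041°, 3927 m): east 3927 sin 41° = 2576.34, north 3927 cos 41° = 2963.74
Net: 5059.31 east, -2008.60 north. Distance = √((5059.31)² + (-2008.60)²) = 5443.448 m.

5443 m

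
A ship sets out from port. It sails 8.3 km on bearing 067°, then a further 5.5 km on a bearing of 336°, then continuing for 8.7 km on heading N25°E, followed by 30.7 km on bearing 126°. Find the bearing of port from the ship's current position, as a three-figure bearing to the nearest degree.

Leg 1 (067°, 8.3 km): east 8.3 sin 67° = 7.64, north 8.3 cos 67° = 3.24
Leg 2 (336°, 5.5 km): east 5.5 sin 336° = -2.24, north 5.5 cos 336° = 5.02
Leg 3 (N25°E, 8.7 km): east 8.7 sin 25° = 3.68, north 8.7 cos 25° = 7.88
Leg 4 (126°, 30.7 km): east 30.7 sin 126° = 24.84, north 30.7 cos 126° = -18.05
Net displacement: 33.92 east, -1.89 north. Direction back to start is (-33.92, 1.89): bearing = atan2(-33.92, 1.89) mod 360° = 273.19° ≈ 273°.

273°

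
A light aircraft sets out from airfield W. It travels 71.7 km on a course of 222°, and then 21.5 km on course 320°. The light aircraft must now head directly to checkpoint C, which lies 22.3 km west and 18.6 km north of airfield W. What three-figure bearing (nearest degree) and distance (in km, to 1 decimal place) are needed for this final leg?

035°, 68.0 km

Leg 1 (222°, 71.7 km): east 71.7 sin 222° = -47.98, north 71.7 cos 222° = -53.28
Leg 2 (320°, 21.5 km): east 21.5 sin 320° = -13.82, north 21.5 cos 320° = 16.47
Current position: (-61.80, -36.81). Target: (-22.3, 18.6). Remaining: Δeast = 39.50, Δnorth = 55.41.
Bearing = atan2(39.50, 55.41) mod 360° = 35.48°; distance = √((39.50)² + (55.41)²) = 68.049 km.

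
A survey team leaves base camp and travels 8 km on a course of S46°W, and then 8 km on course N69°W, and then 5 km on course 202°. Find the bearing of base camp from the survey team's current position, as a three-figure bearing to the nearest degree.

Leg 1 (S46°W, 8 km): east 8 sin 226° = -5.75, north 8 cos 226° = -5.56
Leg 2 (N69°W, 8 km): east 8 sin 291° = -7.47, north 8 cos 291° = 2.87
Leg 3 (202°, 5 km): east 5 sin 202° = -1.87, north 5 cos 202° = -4.64
Net displacement: -15.10 east, -7.33 north. Direction back to start is (15.10, 7.33): bearing = atan2(15.10, 7.33) mod 360° = 64.11° ≈ 064°.

064°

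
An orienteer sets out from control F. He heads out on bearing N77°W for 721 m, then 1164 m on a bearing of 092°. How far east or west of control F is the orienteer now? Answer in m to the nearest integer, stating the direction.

Leg 1 (N77°W, 721 m): east 721 sin 283° = -702.52, north 721 cos 283° = 162.19
Leg 2 (092°, 1164 m): east 1164 sin 92° = 1163.29, north 1164 cos 92° = -40.62
Net east component: 460.77 m.

461 m east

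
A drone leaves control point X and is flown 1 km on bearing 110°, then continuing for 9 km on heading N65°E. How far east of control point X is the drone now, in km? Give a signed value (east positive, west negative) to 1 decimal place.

9.1 km

Leg 1 (110°, 1 km): east 1 sin 110° = 0.94, north 1 cos 110° = -0.34
Leg 2 (N65°E, 9 km): east 9 sin 65° = 8.16, north 9 cos 65° = 3.80
Net east component: 9.10 km.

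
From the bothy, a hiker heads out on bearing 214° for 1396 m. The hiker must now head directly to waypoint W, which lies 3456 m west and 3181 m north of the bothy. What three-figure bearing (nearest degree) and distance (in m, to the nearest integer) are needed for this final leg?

328°, 5097 m

Leg 1 (214°, 1396 m): east 1396 sin 214° = -780.63, north 1396 cos 214° = -1157.34
Current position: (-780.63, -1157.34). Target: (-3456, 3181). Remaining: Δeast = -2675.37, Δnorth = 4338.34.
Bearing = atan2(-2675.37, 4338.34) mod 360° = 328.34°; distance = √((-2675.37)² + (4338.34)²) = 5096.935 m.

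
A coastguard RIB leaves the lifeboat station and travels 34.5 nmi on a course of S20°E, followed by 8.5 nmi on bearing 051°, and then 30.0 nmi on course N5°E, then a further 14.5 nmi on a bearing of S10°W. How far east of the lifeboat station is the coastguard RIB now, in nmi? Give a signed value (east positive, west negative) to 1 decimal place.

Leg 1 (S20°E, 34.5 nmi): east 34.5 sin 160° = 11.80, north 34.5 cos 160° = -32.42
Leg 2 (051°, 8.5 nmi): east 8.5 sin 51° = 6.61, north 8.5 cos 51° = 5.35
Leg 3 (N5°E, 30.0 nmi): east 30.0 sin 5° = 2.61, north 30.0 cos 5° = 29.89
Leg 4 (S10°W, 14.5 nmi): east 14.5 sin 190° = -2.52, north 14.5 cos 190° = -14.28
Net east component: 18.50 nmi.

18.5 nmi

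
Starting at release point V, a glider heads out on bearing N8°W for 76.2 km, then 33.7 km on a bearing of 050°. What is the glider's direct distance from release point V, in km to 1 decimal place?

98.3 km

Leg 1 (N8°W, 76.2 km): east 76.2 sin 352° = -10.60, north 76.2 cos 352° = 75.46
Leg 2 (050°, 33.7 km): east 33.7 sin 50° = 25.82, north 33.7 cos 50° = 21.66
Net: 15.21 east, 97.12 north. Distance = √((15.21)² + (97.12)²) = 98.304 km.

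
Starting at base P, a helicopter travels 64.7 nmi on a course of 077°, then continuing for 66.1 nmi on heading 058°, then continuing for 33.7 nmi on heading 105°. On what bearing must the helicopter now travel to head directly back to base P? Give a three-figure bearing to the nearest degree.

255°

Leg 1 (077°, 64.7 nmi): east 64.7 sin 77° = 63.04, north 64.7 cos 77° = 14.55
Leg 2 (058°, 66.1 nmi): east 66.1 sin 58° = 56.06, north 66.1 cos 58° = 35.03
Leg 3 (105°, 33.7 nmi): east 33.7 sin 105° = 32.55, north 33.7 cos 105° = -8.72
Net displacement: 151.65 east, 40.86 north. Direction back to start is (-151.65, -40.86): bearing = atan2(-151.65, -40.86) mod 360° = 254.92° ≈ 255°.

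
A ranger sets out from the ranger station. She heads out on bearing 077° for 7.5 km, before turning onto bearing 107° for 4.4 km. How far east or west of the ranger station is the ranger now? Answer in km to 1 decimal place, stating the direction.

11.5 km east

Leg 1 (077°, 7.5 km): east 7.5 sin 77° = 7.31, north 7.5 cos 77° = 1.69
Leg 2 (107°, 4.4 km): east 4.4 sin 107° = 4.21, north 4.4 cos 107° = -1.29
Net east component: 11.52 km.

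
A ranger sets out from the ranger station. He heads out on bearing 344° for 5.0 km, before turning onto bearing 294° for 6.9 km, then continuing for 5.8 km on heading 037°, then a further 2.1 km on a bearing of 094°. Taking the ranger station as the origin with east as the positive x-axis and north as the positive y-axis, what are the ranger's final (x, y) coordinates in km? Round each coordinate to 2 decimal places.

(-2.10, 12.10)

Leg 1 (344°, 5.0 km): east 5.0 sin 344° = -1.38, north 5.0 cos 344° = 4.81
Leg 2 (294°, 6.9 km): east 6.9 sin 294° = -6.30, north 6.9 cos 294° = 2.81
Leg 3 (037°, 5.8 km): east 5.8 sin 37° = 3.49, north 5.8 cos 37° = 4.63
Leg 4 (094°, 2.1 km): east 2.1 sin 94° = 2.09, north 2.1 cos 94° = -0.15
Summing: -2.10 km east, 12.10 km north → (-2.10, 12.10).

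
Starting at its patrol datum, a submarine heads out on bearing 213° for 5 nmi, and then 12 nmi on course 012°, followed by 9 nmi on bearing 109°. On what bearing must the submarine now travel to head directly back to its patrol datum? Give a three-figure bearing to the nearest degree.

Leg 1 (213°, 5 nmi): east 5 sin 213° = -2.72, north 5 cos 213° = -4.19
Leg 2 (012°, 12 nmi): east 12 sin 12° = 2.49, north 12 cos 12° = 11.74
Leg 3 (109°, 9 nmi): east 9 sin 109° = 8.51, north 9 cos 109° = -2.93
Net displacement: 8.28 east, 4.61 north. Direction back to start is (-8.28, -4.61): bearing = atan2(-8.28, -4.61) mod 360° = 240.87° ≈ 241°.

241°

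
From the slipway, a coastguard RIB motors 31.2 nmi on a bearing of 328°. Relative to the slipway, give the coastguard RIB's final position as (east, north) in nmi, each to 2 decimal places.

Leg 1 (328°, 31.2 nmi): east 31.2 sin 328° = -16.53, north 31.2 cos 328° = 26.46
Summing: -16.53 nmi east, 26.46 nmi north → (-16.53, 26.46).

(-16.53, 26.46)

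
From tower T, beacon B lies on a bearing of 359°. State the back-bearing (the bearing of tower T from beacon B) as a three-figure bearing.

179°

Back-bearing = 359° − 180° = 179°.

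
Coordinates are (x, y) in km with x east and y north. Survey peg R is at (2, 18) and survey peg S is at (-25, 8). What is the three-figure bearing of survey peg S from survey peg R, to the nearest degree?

250°

Δeast = -25 − 2 = -27.00; Δnorth = 8 − 18 = -10.00.
Bearing = atan2(Δeast, Δnorth) mod 360° = 249.68° ≈ 250°.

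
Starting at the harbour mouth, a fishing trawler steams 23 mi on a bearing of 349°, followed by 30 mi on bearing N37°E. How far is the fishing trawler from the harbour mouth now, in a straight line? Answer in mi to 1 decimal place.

Leg 1 (349°, 23 mi): east 23 sin 349° = -4.39, north 23 cos 349° = 22.58
Leg 2 (N37°E, 30 mi): east 30 sin 37° = 18.05, north 30 cos 37° = 23.96
Net: 13.67 east, 46.54 north. Distance = √((13.67)² + (46.54)²) = 48.502 mi.

48.5 mi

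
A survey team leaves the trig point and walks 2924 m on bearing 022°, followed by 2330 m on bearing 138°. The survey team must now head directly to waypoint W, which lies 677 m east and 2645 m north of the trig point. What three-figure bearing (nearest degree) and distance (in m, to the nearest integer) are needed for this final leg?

Leg 1 (022°, 2924 m): east 2924 sin 22° = 1095.35, north 2924 cos 22° = 2711.09
Leg 2 (138°, 2330 m): east 2330 sin 138° = 1559.07, north 2330 cos 138° = -1731.53
Current position: (2654.42, 979.56). Target: (677, 2645). Remaining: Δeast = -1977.42, Δnorth = 1665.44.
Bearing = atan2(-1977.42, 1665.44) mod 360° = 310.11°; distance = √((-1977.42)² + (1665.44)²) = 2585.324 m.

310°, 2585 m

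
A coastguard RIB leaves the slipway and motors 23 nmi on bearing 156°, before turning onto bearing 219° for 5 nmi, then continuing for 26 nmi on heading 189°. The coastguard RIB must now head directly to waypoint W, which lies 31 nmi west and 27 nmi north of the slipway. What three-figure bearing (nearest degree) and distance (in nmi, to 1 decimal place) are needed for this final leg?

337°, 84.4 nmi

Leg 1 (156°, 23 nmi): east 23 sin 156° = 9.35, north 23 cos 156° = -21.01
Leg 2 (219°, 5 nmi): east 5 sin 219° = -3.15, north 5 cos 219° = -3.89
Leg 3 (189°, 26 nmi): east 26 sin 189° = -4.07, north 26 cos 189° = -25.68
Current position: (2.14, -50.58). Target: (-31, 27). Remaining: Δeast = -33.14, Δnorth = 77.58.
Bearing = atan2(-33.14, 77.58) mod 360° = 336.87°; distance = √((-33.14)² + (77.58)²) = 84.360 nmi.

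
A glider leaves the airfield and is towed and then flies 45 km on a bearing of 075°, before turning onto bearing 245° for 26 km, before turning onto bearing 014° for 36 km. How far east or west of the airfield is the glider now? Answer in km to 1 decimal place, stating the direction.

Leg 1 (075°, 45 km): east 45 sin 75° = 43.47, north 45 cos 75° = 11.65
Leg 2 (245°, 26 km): east 26 sin 245° = -23.56, north 26 cos 245° = -10.99
Leg 3 (014°, 36 km): east 36 sin 14° = 8.71, north 36 cos 14° = 34.93
Net east component: 28.61 km.

28.6 km east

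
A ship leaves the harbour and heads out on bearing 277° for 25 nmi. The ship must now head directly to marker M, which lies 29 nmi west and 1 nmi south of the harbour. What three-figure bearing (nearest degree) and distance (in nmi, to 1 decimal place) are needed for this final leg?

Leg 1 (277°, 25 nmi): east 25 sin 277° = -24.81, north 25 cos 277° = 3.05
Current position: (-24.81, 3.05). Target: (-29, -1). Remaining: Δeast = -4.19, Δnorth = -4.05.
Bearing = atan2(-4.19, -4.05) mod 360° = 225.97°; distance = √((-4.19)² + (-4.05)²) = 5.823 nmi.

226°, 5.8 nmi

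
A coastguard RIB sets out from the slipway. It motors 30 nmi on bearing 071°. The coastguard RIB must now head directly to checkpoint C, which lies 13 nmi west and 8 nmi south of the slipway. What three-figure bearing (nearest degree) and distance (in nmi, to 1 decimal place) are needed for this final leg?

247°, 45.0 nmi

Leg 1 (071°, 30 nmi): east 30 sin 71° = 28.37, north 30 cos 71° = 9.77
Current position: (28.37, 9.77). Target: (-13, -8). Remaining: Δeast = -41.37, Δnorth = -17.77.
Bearing = atan2(-41.37, -17.77) mod 360° = 246.76°; distance = √((-41.37)² + (-17.77)²) = 45.020 nmi.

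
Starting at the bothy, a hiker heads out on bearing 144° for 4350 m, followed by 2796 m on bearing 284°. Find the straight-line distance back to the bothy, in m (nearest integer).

2847 m

Leg 1 (144°, 4350 m): east 4350 sin 144° = 2556.87, north 4350 cos 144° = -3519.22
Leg 2 (284°, 2796 m): east 2796 sin 284° = -2712.95, north 2796 cos 284° = 676.41
Net: -156.08 east, -2842.81 north. Distance = √((-156.08)² + (-2842.81)²) = 2847.092 m.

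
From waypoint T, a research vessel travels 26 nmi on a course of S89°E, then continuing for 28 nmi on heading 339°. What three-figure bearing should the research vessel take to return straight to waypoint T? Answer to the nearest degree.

212°

Leg 1 (S89°E, 26 nmi): east 26 sin 91° = 26.00, north 26 cos 91° = -0.45
Leg 2 (339°, 28 nmi): east 28 sin 339° = -10.03, north 28 cos 339° = 26.14
Net displacement: 15.96 east, 25.69 north. Direction back to start is (-15.96, -25.69): bearing = atan2(-15.96, -25.69) mod 360° = 211.86° ≈ 212°.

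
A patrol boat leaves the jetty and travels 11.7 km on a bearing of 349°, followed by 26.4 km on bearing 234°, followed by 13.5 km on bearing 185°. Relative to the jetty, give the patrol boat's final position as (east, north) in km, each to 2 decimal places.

Leg 1 (349°, 11.7 km): east 11.7 sin 349° = -2.23, north 11.7 cos 349° = 11.49
Leg 2 (234°, 26.4 km): east 26.4 sin 234° = -21.36, north 26.4 cos 234° = -15.52
Leg 3 (185°, 13.5 km): east 13.5 sin 185° = -1.18, north 13.5 cos 185° = -13.45
Summing: -24.77 km east, -17.48 km north → (-24.77, -17.48).

(-24.77, -17.48)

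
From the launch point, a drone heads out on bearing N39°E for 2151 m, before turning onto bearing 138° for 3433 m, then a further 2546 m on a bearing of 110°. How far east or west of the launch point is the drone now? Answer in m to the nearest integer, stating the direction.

6043 m east

Leg 1 (N39°E, 2151 m): east 2151 sin 39° = 1353.67, north 2151 cos 39° = 1671.64
Leg 2 (138°, 3433 m): east 3433 sin 138° = 2297.13, north 3433 cos 138° = -2551.22
Leg 3 (110°, 2546 m): east 2546 sin 110° = 2392.46, north 2546 cos 110° = -870.78
Net east component: 6043.25 m.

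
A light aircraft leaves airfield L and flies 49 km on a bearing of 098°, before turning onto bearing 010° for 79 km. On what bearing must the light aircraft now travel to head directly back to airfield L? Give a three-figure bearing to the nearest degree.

Leg 1 (098°, 49 km): east 49 sin 98° = 48.52, north 49 cos 98° = -6.82
Leg 2 (010°, 79 km): east 79 sin 10° = 13.72, north 79 cos 10° = 77.80
Net displacement: 62.24 east, 70.98 north. Direction back to start is (-62.24, -70.98): bearing = atan2(-62.24, -70.98) mod 360° = 221.25° ≈ 221°.

221°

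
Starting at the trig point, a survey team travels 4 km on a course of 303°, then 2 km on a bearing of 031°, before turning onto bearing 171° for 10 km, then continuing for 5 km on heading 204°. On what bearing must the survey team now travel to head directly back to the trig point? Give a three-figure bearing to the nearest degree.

015°

Leg 1 (303°, 4 km): east 4 sin 303° = -3.35, north 4 cos 303° = 2.18
Leg 2 (031°, 2 km): east 2 sin 31° = 1.03, north 2 cos 31° = 1.71
Leg 3 (171°, 10 km): east 10 sin 171° = 1.56, north 10 cos 171° = -9.88
Leg 4 (204°, 5 km): east 5 sin 204° = -2.03, north 5 cos 204° = -4.57
Net displacement: -2.79 east, -10.55 north. Direction back to start is (2.79, 10.55): bearing = atan2(2.79, 10.55) mod 360° = 14.83° ≈ 015°.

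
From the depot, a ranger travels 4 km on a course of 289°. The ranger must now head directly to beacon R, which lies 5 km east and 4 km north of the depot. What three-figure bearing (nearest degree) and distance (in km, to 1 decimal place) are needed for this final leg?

073°, 9.2 km

Leg 1 (289°, 4 km): east 4 sin 289° = -3.78, north 4 cos 289° = 1.30
Current position: (-3.78, 1.30). Target: (5, 4). Remaining: Δeast = 8.78, Δnorth = 2.70.
Bearing = atan2(8.78, 2.70) mod 360° = 72.92°; distance = √((8.78)² + (2.70)²) = 9.187 km.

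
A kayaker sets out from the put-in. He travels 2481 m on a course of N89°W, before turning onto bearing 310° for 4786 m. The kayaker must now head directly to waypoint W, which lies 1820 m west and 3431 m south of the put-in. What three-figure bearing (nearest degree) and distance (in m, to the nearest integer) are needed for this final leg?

Leg 1 (N89°W, 2481 m): east 2481 sin 271° = -2480.62, north 2481 cos 271° = 43.30
Leg 2 (310°, 4786 m): east 4786 sin 310° = -3666.29, north 4786 cos 310° = 3076.38
Current position: (-6146.91, 3119.68). Target: (-1820, -3431). Remaining: Δeast = 4326.91, Δnorth = -6550.68.
Bearing = atan2(4326.91, -6550.68) mod 360° = 146.55°; distance = √((4326.91)² + (-6550.68)²) = 7850.706 m.

147°, 7851 m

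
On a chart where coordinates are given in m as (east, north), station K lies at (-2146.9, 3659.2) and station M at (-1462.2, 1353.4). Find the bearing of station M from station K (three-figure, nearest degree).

163°

Δeast = -1462.2 − -2146.9 = 684.70; Δnorth = 1353.4 − 3659.2 = -2305.80.
Bearing = atan2(Δeast, Δnorth) mod 360° = 163.46° ≈ 163°.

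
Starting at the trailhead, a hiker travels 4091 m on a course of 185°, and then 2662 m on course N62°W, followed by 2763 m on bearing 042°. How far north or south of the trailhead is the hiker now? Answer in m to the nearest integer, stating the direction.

772 m south

Leg 1 (185°, 4091 m): east 4091 sin 185° = -356.55, north 4091 cos 185° = -4075.43
Leg 2 (N62°W, 2662 m): east 2662 sin 298° = -2350.41, north 2662 cos 298° = 1249.73
Leg 3 (042°, 2763 m): east 2763 sin 42° = 1848.81, north 2763 cos 42° = 2053.31
Net north component: -772.39 m.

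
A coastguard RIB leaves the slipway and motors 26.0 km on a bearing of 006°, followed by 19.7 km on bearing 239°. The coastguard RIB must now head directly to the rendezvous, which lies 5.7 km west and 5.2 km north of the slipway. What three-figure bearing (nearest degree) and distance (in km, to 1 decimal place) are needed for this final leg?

141°, 13.5 km

Leg 1 (006°, 26.0 km): east 26.0 sin 6° = 2.72, north 26.0 cos 6° = 25.86
Leg 2 (239°, 19.7 km): east 19.7 sin 239° = -16.89, north 19.7 cos 239° = -10.15
Current position: (-14.17, 15.71). Target: (-5.7, 5.2). Remaining: Δeast = 8.47, Δnorth = -10.51.
Bearing = atan2(8.47, -10.51) mod 360° = 141.14°; distance = √((8.47)² + (-10.51)²) = 13.498 km.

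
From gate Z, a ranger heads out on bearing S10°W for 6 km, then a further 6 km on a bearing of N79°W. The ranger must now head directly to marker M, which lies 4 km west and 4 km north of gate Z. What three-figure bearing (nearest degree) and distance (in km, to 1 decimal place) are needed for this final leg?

018°, 9.2 km

Leg 1 (S10°W, 6 km): east 6 sin 190° = -1.04, north 6 cos 190° = -5.91
Leg 2 (N79°W, 6 km): east 6 sin 281° = -5.89, north 6 cos 281° = 1.14
Current position: (-6.93, -4.76). Target: (-4, 4). Remaining: Δeast = 2.93, Δnorth = 8.76.
Bearing = atan2(2.93, 8.76) mod 360° = 18.50°; distance = √((2.93)² + (8.76)²) = 9.241 km.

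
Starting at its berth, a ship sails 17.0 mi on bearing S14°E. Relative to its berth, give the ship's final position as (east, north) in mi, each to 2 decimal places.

(4.11, -16.50)

Leg 1 (S14°E, 17.0 mi): east 17.0 sin 166° = 4.11, north 17.0 cos 166° = -16.50
Summing: 4.11 mi east, -16.50 mi north → (4.11, -16.50).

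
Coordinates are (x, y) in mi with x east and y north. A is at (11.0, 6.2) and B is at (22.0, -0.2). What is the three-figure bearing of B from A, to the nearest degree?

Δeast = 22.0 − 11.0 = 11.00; Δnorth = -0.2 − 6.2 = -6.40.
Bearing = atan2(Δeast, Δnorth) mod 360° = 120.19° ≈ 120°.

120°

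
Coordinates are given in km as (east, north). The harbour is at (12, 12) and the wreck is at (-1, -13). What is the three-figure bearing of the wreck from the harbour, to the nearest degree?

Δeast = -1 − 12 = -13.00; Δnorth = -13 − 12 = -25.00.
Bearing = atan2(Δeast, Δnorth) mod 360° = 207.47° ≈ 207°.

207°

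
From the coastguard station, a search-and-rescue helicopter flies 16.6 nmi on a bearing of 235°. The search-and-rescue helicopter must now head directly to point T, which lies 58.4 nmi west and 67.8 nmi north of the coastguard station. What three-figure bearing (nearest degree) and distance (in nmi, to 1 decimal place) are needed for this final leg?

Leg 1 (235°, 16.6 nmi): east 16.6 sin 235° = -13.60, north 16.6 cos 235° = -9.52
Current position: (-13.60, -9.52). Target: (-58.4, 67.8). Remaining: Δeast = -44.80, Δnorth = 77.32.
Bearing = atan2(-44.80, 77.32) mod 360° = 329.91°; distance = √((-44.80)² + (77.32)²) = 89.363 nmi.

330°, 89.4 nmi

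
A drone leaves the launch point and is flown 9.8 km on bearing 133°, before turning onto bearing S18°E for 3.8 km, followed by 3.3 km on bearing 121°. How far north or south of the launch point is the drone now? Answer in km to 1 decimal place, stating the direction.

Leg 1 (133°, 9.8 km): east 9.8 sin 133° = 7.17, north 9.8 cos 133° = -6.68
Leg 2 (S18°E, 3.8 km): east 3.8 sin 162° = 1.17, north 3.8 cos 162° = -3.61
Leg 3 (121°, 3.3 km): east 3.3 sin 121° = 2.83, north 3.3 cos 121° = -1.70
Net north component: -12.00 km.

12.0 km south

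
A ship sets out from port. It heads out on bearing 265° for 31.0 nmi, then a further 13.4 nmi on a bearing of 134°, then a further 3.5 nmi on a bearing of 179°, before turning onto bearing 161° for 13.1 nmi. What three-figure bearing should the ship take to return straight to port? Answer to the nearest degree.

031°

Leg 1 (265°, 31.0 nmi): east 31.0 sin 265° = -30.88, north 31.0 cos 265° = -2.70
Leg 2 (134°, 13.4 nmi): east 13.4 sin 134° = 9.64, north 13.4 cos 134° = -9.31
Leg 3 (179°, 3.5 nmi): east 3.5 sin 179° = 0.06, north 3.5 cos 179° = -3.50
Leg 4 (161°, 13.1 nmi): east 13.1 sin 161° = 4.26, north 13.1 cos 161° = -12.39
Net displacement: -16.92 east, -27.90 north. Direction back to start is (16.92, 27.90): bearing = atan2(16.92, 27.90) mod 360° = 31.23° ≈ 031°.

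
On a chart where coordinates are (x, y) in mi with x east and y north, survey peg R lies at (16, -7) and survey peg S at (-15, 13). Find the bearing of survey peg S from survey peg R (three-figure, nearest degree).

303°

Δeast = -15 − 16 = -31.00; Δnorth = 13 − -7 = 20.00.
Bearing = atan2(Δeast, Δnorth) mod 360° = 302.83° ≈ 303°.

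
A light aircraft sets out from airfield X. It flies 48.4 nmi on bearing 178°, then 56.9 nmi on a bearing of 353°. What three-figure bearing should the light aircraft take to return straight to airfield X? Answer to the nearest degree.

Leg 1 (178°, 48.4 nmi): east 48.4 sin 178° = 1.69, north 48.4 cos 178° = -48.37
Leg 2 (353°, 56.9 nmi): east 56.9 sin 353° = -6.93, north 56.9 cos 353° = 56.48
Net displacement: -5.25 east, 8.11 north. Direction back to start is (5.25, -8.11): bearing = atan2(5.25, -8.11) mod 360° = 147.09° ≈ 147°.

147°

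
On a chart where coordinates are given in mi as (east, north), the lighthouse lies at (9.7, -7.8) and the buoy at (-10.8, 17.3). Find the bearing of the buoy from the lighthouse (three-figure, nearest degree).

321°

Δeast = -10.8 − 9.7 = -20.50; Δnorth = 17.3 − -7.8 = 25.10.
Bearing = atan2(Δeast, Δnorth) mod 360° = 320.76° ≈ 321°.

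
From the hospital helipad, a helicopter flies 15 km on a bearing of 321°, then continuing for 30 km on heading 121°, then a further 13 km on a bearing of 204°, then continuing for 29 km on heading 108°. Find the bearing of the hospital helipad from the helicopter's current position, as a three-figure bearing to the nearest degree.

Leg 1 (321°, 15 km): east 15 sin 321° = -9.44, north 15 cos 321° = 11.66
Leg 2 (121°, 30 km): east 30 sin 121° = 25.72, north 30 cos 121° = -15.45
Leg 3 (204°, 13 km): east 13 sin 204° = -5.29, north 13 cos 204° = -11.88
Leg 4 (108°, 29 km): east 29 sin 108° = 27.58, north 29 cos 108° = -8.96
Net displacement: 38.57 east, -24.63 north. Direction back to start is (-38.57, 24.63): bearing = atan2(-38.57, 24.63) mod 360° = 302.56° ≈ 303°.

303°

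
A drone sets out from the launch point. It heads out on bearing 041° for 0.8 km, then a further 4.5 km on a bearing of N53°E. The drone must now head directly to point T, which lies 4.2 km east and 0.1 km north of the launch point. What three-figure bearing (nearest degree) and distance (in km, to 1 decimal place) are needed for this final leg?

179°, 3.2 km

Leg 1 (041°, 0.8 km): east 0.8 sin 41° = 0.52, north 0.8 cos 41° = 0.60
Leg 2 (N53°E, 4.5 km): east 4.5 sin 53° = 3.59, north 4.5 cos 53° = 2.71
Current position: (4.12, 3.31). Target: (4.2, 0.1). Remaining: Δeast = 0.08, Δnorth = -3.21.
Bearing = atan2(0.08, -3.21) mod 360° = 178.55°; distance = √((0.08)² + (-3.21)²) = 3.213 km.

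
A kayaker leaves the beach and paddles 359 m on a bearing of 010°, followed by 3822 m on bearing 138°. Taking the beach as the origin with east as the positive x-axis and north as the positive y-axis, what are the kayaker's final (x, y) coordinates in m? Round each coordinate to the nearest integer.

Leg 1 (010°, 359 m): east 359 sin 10° = 62.34, north 359 cos 10° = 353.55
Leg 2 (138°, 3822 m): east 3822 sin 138° = 2557.42, north 3822 cos 138° = -2840.30
Summing: 2619.76 m east, -2486.75 m north → (2620, -2487).

(2620, -2487)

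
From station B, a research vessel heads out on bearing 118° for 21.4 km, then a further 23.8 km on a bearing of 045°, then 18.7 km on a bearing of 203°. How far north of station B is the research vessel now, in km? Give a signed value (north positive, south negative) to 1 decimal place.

-10.4 km

Leg 1 (118°, 21.4 km): east 21.4 sin 118° = 18.90, north 21.4 cos 118° = -10.05
Leg 2 (045°, 23.8 km): east 23.8 sin 45° = 16.83, north 23.8 cos 45° = 16.83
Leg 3 (203°, 18.7 km): east 18.7 sin 203° = -7.31, north 18.7 cos 203° = -17.21
Net north component: -10.43 km.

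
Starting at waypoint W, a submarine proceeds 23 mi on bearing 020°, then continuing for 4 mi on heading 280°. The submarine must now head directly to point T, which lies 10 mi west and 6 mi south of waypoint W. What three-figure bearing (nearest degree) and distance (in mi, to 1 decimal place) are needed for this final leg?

Leg 1 (020°, 23 mi): east 23 sin 20° = 7.87, north 23 cos 20° = 21.61
Leg 2 (280°, 4 mi): east 4 sin 280° = -3.94, north 4 cos 280° = 0.69
Current position: (3.93, 22.31). Target: (-10, -6). Remaining: Δeast = -13.93, Δnorth = -28.31.
Bearing = atan2(-13.93, -28.31) mod 360° = 206.20°; distance = √((-13.93)² + (-28.31)²) = 31.548 mi.

206°, 31.5 mi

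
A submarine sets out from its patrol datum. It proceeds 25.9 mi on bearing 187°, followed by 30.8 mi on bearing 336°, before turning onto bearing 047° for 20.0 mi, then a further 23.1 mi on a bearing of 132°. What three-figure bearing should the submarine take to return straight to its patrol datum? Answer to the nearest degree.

268°

Leg 1 (187°, 25.9 mi): east 25.9 sin 187° = -3.16, north 25.9 cos 187° = -25.71
Leg 2 (336°, 30.8 mi): east 30.8 sin 336° = -12.53, north 30.8 cos 336° = 28.14
Leg 3 (047°, 20.0 mi): east 20.0 sin 47° = 14.63, north 20.0 cos 47° = 13.64
Leg 4 (132°, 23.1 mi): east 23.1 sin 132° = 17.17, north 23.1 cos 132° = -15.46
Net displacement: 16.11 east, 0.61 north. Direction back to start is (-16.11, -0.61): bearing = atan2(-16.11, -0.61) mod 360° = 267.82° ≈ 268°.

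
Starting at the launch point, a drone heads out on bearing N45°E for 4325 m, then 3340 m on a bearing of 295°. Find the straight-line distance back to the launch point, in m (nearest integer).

4470 m

Leg 1 (N45°E, 4325 m): east 4325 sin 45° = 3058.24, north 4325 cos 45° = 3058.24
Leg 2 (295°, 3340 m): east 3340 sin 295° = -3027.07, north 3340 cos 295° = 1411.54
Net: 31.17 east, 4469.78 north. Distance = √((31.17)² + (4469.78)²) = 4469.890 m.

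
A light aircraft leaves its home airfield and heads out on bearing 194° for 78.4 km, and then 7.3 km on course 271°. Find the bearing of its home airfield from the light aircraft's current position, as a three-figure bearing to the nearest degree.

019°

Leg 1 (194°, 78.4 km): east 78.4 sin 194° = -18.97, north 78.4 cos 194° = -76.07
Leg 2 (271°, 7.3 km): east 7.3 sin 271° = -7.30, north 7.3 cos 271° = 0.13
Net displacement: -26.27 east, -75.94 north. Direction back to start is (26.27, 75.94): bearing = atan2(26.27, 75.94) mod 360° = 19.08° ≈ 019°.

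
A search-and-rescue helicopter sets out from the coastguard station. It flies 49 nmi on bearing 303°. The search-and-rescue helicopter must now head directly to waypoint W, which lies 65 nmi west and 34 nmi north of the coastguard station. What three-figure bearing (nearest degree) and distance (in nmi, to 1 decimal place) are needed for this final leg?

287°, 25.0 nmi

Leg 1 (303°, 49 nmi): east 49 sin 303° = -41.09, north 49 cos 303° = 26.69
Current position: (-41.09, 26.69). Target: (-65, 34). Remaining: Δeast = -23.91, Δnorth = 7.31.
Bearing = atan2(-23.91, 7.31) mod 360° = 287.01°; distance = √((-23.91)² + (7.31)²) = 24.999 nmi.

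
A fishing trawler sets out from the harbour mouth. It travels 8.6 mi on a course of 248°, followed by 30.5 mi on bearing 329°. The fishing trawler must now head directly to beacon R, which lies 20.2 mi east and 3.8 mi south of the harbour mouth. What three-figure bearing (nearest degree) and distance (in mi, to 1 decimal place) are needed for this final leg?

121°, 51.4 mi

Leg 1 (248°, 8.6 mi): east 8.6 sin 248° = -7.97, north 8.6 cos 248° = -3.22
Leg 2 (329°, 30.5 mi): east 30.5 sin 329° = -15.71, north 30.5 cos 329° = 26.14
Current position: (-23.68, 22.92). Target: (20.2, -3.8). Remaining: Δeast = 43.88, Δnorth = -26.72.
Bearing = atan2(43.88, -26.72) mod 360° = 121.34°; distance = √((43.88)² + (-26.72)²) = 51.378 mi.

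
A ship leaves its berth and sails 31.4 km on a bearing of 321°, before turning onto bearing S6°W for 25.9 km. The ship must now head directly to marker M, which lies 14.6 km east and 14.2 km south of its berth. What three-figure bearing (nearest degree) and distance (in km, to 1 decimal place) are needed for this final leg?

Leg 1 (321°, 31.4 km): east 31.4 sin 321° = -19.76, north 31.4 cos 321° = 24.40
Leg 2 (S6°W, 25.9 km): east 25.9 sin 186° = -2.71, north 25.9 cos 186° = -25.76
Current position: (-22.47, -1.36). Target: (14.6, -14.2). Remaining: Δeast = 37.07, Δnorth = -12.84.
Bearing = atan2(37.07, -12.84) mod 360° = 109.11°; distance = √((37.07)² + (-12.84)²) = 39.230 km.

109°, 39.2 km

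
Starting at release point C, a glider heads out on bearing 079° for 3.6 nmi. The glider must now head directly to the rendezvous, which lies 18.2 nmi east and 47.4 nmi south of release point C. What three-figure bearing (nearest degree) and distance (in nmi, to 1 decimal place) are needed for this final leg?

Leg 1 (079°, 3.6 nmi): east 3.6 sin 79° = 3.53, north 3.6 cos 79° = 0.69
Current position: (3.53, 0.69). Target: (18.2, -47.4). Remaining: Δeast = 14.67, Δnorth = -48.09.
Bearing = atan2(14.67, -48.09) mod 360° = 163.04°; distance = √((14.67)² + (-48.09)²) = 50.274 nmi.

163°, 50.3 nmi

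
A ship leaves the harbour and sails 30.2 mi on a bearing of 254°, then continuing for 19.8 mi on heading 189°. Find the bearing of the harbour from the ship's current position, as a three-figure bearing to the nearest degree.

049°

Leg 1 (254°, 30.2 mi): east 30.2 sin 254° = -29.03, north 30.2 cos 254° = -8.32
Leg 2 (189°, 19.8 mi): east 19.8 sin 189° = -3.10, north 19.8 cos 189° = -19.56
Net displacement: -32.13 east, -27.88 north. Direction back to start is (32.13, 27.88): bearing = atan2(32.13, 27.88) mod 360° = 49.05° ≈ 049°.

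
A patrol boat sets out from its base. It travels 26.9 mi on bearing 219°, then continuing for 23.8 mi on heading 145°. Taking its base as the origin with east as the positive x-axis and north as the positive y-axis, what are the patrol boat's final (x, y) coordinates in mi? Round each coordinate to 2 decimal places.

Leg 1 (219°, 26.9 mi): east 26.9 sin 219° = -16.93, north 26.9 cos 219° = -20.91
Leg 2 (145°, 23.8 mi): east 23.8 sin 145° = 13.65, north 23.8 cos 145° = -19.50
Summing: -3.28 mi east, -40.40 mi north → (-3.28, -40.40).

(-3.28, -40.40)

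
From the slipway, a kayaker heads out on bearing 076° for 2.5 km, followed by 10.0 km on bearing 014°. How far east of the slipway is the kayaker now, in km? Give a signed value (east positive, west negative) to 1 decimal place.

4.8 km

Leg 1 (076°, 2.5 km): east 2.5 sin 76° = 2.43, north 2.5 cos 76° = 0.60
Leg 2 (014°, 10.0 km): east 10.0 sin 14° = 2.42, north 10.0 cos 14° = 9.70
Net east component: 4.84 km.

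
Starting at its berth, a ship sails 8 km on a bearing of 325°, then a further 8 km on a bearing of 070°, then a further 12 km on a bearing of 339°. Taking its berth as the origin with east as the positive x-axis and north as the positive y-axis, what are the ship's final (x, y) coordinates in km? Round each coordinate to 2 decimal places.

(-1.37, 20.49)

Leg 1 (325°, 8 km): east 8 sin 325° = -4.59, north 8 cos 325° = 6.55
Leg 2 (070°, 8 km): east 8 sin 70° = 7.52, north 8 cos 70° = 2.74
Leg 3 (339°, 12 km): east 12 sin 339° = -4.30, north 12 cos 339° = 11.20
Summing: -1.37 km east, 20.49 km north → (-1.37, 20.49).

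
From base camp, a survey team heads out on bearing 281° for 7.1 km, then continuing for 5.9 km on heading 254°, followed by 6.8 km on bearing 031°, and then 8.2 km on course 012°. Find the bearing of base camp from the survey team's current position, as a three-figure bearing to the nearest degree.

151°

Leg 1 (281°, 7.1 km): east 7.1 sin 281° = -6.97, north 7.1 cos 281° = 1.35
Leg 2 (254°, 5.9 km): east 5.9 sin 254° = -5.67, north 5.9 cos 254° = -1.63
Leg 3 (031°, 6.8 km): east 6.8 sin 31° = 3.50, north 6.8 cos 31° = 5.83
Leg 4 (012°, 8.2 km): east 8.2 sin 12° = 1.70, north 8.2 cos 12° = 8.02
Net displacement: -7.43 east, 13.58 north. Direction back to start is (7.43, -13.58): bearing = atan2(7.43, -13.58) mod 360° = 151.30° ≈ 151°.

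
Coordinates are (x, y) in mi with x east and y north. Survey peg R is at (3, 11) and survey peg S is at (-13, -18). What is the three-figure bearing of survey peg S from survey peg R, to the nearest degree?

209°

Δeast = -13 − 3 = -16.00; Δnorth = -18 − 11 = -29.00.
Bearing = atan2(Δeast, Δnorth) mod 360° = 208.89° ≈ 209°.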